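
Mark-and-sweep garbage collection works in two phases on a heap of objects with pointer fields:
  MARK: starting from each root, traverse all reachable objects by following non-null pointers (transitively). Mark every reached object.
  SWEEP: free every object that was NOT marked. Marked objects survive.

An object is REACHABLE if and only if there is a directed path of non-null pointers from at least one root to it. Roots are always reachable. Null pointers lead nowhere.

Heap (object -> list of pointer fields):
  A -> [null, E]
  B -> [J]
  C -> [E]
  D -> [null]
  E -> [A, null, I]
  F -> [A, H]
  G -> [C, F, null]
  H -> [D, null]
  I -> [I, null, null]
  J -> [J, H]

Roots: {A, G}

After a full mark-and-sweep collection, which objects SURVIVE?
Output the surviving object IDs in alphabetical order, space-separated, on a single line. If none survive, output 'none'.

Answer: A C D E F G H I

Derivation:
Roots: A G
Mark A: refs=null E, marked=A
Mark G: refs=C F null, marked=A G
Mark E: refs=A null I, marked=A E G
Mark C: refs=E, marked=A C E G
Mark F: refs=A H, marked=A C E F G
Mark I: refs=I null null, marked=A C E F G I
Mark H: refs=D null, marked=A C E F G H I
Mark D: refs=null, marked=A C D E F G H I
Unmarked (collected): B J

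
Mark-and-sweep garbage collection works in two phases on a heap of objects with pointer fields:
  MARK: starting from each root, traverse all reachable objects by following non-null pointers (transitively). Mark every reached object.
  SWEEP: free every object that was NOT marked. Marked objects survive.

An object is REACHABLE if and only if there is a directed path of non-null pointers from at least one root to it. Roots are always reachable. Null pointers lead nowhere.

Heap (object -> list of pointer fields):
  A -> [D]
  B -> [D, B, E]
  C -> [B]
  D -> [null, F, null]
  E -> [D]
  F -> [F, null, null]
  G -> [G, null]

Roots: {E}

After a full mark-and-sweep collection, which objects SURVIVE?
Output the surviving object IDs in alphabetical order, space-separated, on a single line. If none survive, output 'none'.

Answer: D E F

Derivation:
Roots: E
Mark E: refs=D, marked=E
Mark D: refs=null F null, marked=D E
Mark F: refs=F null null, marked=D E F
Unmarked (collected): A B C G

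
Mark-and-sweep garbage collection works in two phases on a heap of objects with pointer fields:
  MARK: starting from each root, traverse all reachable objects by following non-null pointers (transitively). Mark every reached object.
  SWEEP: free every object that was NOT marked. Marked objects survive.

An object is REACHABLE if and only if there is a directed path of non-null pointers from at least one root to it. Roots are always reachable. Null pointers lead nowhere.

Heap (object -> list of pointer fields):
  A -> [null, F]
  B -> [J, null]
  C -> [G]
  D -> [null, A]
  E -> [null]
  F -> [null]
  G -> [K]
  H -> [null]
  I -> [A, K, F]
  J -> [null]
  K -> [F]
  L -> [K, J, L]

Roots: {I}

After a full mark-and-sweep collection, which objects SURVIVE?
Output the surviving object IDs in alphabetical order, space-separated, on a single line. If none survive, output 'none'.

Answer: A F I K

Derivation:
Roots: I
Mark I: refs=A K F, marked=I
Mark A: refs=null F, marked=A I
Mark K: refs=F, marked=A I K
Mark F: refs=null, marked=A F I K
Unmarked (collected): B C D E G H J L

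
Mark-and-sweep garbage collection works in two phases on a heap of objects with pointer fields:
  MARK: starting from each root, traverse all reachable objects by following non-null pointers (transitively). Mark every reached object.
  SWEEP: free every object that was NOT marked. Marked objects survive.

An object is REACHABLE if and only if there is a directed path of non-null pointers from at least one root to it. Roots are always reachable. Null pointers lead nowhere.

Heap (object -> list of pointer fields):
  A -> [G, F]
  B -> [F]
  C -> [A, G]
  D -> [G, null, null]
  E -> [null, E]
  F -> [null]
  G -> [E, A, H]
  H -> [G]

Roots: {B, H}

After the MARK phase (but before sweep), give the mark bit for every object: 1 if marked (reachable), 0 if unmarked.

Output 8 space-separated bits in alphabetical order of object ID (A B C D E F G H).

Answer: 1 1 0 0 1 1 1 1

Derivation:
Roots: B H
Mark B: refs=F, marked=B
Mark H: refs=G, marked=B H
Mark F: refs=null, marked=B F H
Mark G: refs=E A H, marked=B F G H
Mark E: refs=null E, marked=B E F G H
Mark A: refs=G F, marked=A B E F G H
Unmarked (collected): C D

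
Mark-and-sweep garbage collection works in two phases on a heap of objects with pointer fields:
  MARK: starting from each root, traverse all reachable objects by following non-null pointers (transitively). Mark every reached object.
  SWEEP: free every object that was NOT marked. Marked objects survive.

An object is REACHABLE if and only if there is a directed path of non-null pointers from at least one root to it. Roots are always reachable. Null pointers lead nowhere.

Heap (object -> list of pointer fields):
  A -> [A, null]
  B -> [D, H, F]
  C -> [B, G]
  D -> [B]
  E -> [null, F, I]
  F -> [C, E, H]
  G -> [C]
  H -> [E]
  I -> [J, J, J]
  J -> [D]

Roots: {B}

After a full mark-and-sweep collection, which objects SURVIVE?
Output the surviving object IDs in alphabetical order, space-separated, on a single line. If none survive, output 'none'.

Answer: B C D E F G H I J

Derivation:
Roots: B
Mark B: refs=D H F, marked=B
Mark D: refs=B, marked=B D
Mark H: refs=E, marked=B D H
Mark F: refs=C E H, marked=B D F H
Mark E: refs=null F I, marked=B D E F H
Mark C: refs=B G, marked=B C D E F H
Mark I: refs=J J J, marked=B C D E F H I
Mark G: refs=C, marked=B C D E F G H I
Mark J: refs=D, marked=B C D E F G H I J
Unmarked (collected): A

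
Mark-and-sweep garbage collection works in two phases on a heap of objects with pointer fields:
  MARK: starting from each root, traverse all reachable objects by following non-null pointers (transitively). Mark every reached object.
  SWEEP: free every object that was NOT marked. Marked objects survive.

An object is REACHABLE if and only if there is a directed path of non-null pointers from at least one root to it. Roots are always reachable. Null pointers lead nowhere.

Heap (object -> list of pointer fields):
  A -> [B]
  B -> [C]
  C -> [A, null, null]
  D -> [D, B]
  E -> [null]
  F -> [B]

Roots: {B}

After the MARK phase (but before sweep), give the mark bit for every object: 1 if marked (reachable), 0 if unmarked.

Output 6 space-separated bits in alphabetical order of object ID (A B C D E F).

Roots: B
Mark B: refs=C, marked=B
Mark C: refs=A null null, marked=B C
Mark A: refs=B, marked=A B C
Unmarked (collected): D E F

Answer: 1 1 1 0 0 0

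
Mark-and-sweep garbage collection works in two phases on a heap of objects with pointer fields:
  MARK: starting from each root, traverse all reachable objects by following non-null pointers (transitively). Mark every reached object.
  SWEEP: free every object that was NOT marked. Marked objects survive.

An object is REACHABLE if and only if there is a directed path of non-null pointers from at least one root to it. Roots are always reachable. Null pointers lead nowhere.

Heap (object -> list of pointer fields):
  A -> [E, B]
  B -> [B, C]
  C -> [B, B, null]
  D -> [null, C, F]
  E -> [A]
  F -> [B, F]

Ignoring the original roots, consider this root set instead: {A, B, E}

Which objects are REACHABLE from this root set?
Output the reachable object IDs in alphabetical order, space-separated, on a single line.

Roots: A B E
Mark A: refs=E B, marked=A
Mark B: refs=B C, marked=A B
Mark E: refs=A, marked=A B E
Mark C: refs=B B null, marked=A B C E
Unmarked (collected): D F

Answer: A B C E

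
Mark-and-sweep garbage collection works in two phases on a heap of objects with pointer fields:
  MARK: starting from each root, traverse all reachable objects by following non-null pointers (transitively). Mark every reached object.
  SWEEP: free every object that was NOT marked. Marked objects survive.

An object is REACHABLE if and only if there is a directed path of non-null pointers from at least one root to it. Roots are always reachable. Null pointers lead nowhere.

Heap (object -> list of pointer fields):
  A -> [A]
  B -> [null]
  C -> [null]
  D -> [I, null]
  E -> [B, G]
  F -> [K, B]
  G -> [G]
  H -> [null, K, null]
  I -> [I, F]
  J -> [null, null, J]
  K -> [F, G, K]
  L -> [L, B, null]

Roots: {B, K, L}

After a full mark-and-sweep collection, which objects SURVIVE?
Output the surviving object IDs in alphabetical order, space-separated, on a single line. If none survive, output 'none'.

Answer: B F G K L

Derivation:
Roots: B K L
Mark B: refs=null, marked=B
Mark K: refs=F G K, marked=B K
Mark L: refs=L B null, marked=B K L
Mark F: refs=K B, marked=B F K L
Mark G: refs=G, marked=B F G K L
Unmarked (collected): A C D E H I J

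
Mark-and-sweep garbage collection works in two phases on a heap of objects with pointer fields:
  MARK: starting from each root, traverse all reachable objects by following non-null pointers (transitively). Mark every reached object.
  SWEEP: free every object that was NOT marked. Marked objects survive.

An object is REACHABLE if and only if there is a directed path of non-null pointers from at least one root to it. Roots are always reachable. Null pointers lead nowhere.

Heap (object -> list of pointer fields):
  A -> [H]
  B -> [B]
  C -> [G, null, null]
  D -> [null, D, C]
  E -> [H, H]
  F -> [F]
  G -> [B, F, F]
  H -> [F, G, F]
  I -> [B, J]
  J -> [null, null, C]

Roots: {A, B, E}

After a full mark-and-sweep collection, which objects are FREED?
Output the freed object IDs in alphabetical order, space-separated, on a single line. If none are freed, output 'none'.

Answer: C D I J

Derivation:
Roots: A B E
Mark A: refs=H, marked=A
Mark B: refs=B, marked=A B
Mark E: refs=H H, marked=A B E
Mark H: refs=F G F, marked=A B E H
Mark F: refs=F, marked=A B E F H
Mark G: refs=B F F, marked=A B E F G H
Unmarked (collected): C D I J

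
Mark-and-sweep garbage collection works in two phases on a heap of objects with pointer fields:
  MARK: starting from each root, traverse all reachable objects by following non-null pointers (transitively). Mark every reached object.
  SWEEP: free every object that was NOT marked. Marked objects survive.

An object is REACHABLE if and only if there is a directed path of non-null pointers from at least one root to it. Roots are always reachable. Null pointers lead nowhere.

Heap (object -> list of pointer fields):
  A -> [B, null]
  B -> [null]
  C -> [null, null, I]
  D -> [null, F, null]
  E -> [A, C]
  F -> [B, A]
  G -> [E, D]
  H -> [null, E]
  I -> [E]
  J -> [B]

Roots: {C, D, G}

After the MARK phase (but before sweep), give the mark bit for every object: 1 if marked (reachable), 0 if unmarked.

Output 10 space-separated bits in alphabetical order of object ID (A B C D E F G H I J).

Answer: 1 1 1 1 1 1 1 0 1 0

Derivation:
Roots: C D G
Mark C: refs=null null I, marked=C
Mark D: refs=null F null, marked=C D
Mark G: refs=E D, marked=C D G
Mark I: refs=E, marked=C D G I
Mark F: refs=B A, marked=C D F G I
Mark E: refs=A C, marked=C D E F G I
Mark B: refs=null, marked=B C D E F G I
Mark A: refs=B null, marked=A B C D E F G I
Unmarked (collected): H J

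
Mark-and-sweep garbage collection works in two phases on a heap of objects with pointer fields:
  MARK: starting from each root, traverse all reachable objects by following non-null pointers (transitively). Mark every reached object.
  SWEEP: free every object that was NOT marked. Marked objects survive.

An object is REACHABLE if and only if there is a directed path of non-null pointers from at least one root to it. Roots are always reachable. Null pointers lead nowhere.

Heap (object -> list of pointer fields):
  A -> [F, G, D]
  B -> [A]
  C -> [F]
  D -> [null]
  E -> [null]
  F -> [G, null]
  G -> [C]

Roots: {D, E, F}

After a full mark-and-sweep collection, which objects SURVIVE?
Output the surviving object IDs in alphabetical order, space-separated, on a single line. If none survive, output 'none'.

Roots: D E F
Mark D: refs=null, marked=D
Mark E: refs=null, marked=D E
Mark F: refs=G null, marked=D E F
Mark G: refs=C, marked=D E F G
Mark C: refs=F, marked=C D E F G
Unmarked (collected): A B

Answer: C D E F G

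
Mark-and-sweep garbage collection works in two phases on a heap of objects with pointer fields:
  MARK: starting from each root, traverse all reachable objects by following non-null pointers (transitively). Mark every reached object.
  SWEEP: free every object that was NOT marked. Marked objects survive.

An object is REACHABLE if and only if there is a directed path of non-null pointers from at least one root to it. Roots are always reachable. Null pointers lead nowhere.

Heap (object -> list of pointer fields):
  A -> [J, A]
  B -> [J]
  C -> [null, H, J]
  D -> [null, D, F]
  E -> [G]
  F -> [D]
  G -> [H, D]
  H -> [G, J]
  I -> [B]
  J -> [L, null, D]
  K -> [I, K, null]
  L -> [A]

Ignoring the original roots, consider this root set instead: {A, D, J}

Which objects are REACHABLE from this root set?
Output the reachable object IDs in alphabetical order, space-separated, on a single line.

Answer: A D F J L

Derivation:
Roots: A D J
Mark A: refs=J A, marked=A
Mark D: refs=null D F, marked=A D
Mark J: refs=L null D, marked=A D J
Mark F: refs=D, marked=A D F J
Mark L: refs=A, marked=A D F J L
Unmarked (collected): B C E G H I K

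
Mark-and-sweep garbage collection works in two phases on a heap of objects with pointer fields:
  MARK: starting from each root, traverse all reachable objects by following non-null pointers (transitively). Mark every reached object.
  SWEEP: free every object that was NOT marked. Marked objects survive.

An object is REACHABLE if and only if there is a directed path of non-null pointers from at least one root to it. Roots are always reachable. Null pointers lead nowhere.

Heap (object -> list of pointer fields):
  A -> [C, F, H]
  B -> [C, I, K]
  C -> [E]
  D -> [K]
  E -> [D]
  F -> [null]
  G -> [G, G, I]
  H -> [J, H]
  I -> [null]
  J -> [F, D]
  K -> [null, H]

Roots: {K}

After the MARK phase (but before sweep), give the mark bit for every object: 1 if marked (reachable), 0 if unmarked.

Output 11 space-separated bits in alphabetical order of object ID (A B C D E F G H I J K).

Answer: 0 0 0 1 0 1 0 1 0 1 1

Derivation:
Roots: K
Mark K: refs=null H, marked=K
Mark H: refs=J H, marked=H K
Mark J: refs=F D, marked=H J K
Mark F: refs=null, marked=F H J K
Mark D: refs=K, marked=D F H J K
Unmarked (collected): A B C E G I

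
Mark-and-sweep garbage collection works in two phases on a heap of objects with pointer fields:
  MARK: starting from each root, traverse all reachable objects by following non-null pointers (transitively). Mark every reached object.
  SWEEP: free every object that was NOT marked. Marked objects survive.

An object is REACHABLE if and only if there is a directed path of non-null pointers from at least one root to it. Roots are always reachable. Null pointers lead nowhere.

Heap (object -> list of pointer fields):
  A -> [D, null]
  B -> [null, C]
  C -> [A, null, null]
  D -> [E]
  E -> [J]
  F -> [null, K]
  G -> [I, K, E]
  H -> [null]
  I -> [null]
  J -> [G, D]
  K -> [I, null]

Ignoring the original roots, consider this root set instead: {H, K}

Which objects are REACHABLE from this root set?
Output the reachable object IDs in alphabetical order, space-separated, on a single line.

Answer: H I K

Derivation:
Roots: H K
Mark H: refs=null, marked=H
Mark K: refs=I null, marked=H K
Mark I: refs=null, marked=H I K
Unmarked (collected): A B C D E F G J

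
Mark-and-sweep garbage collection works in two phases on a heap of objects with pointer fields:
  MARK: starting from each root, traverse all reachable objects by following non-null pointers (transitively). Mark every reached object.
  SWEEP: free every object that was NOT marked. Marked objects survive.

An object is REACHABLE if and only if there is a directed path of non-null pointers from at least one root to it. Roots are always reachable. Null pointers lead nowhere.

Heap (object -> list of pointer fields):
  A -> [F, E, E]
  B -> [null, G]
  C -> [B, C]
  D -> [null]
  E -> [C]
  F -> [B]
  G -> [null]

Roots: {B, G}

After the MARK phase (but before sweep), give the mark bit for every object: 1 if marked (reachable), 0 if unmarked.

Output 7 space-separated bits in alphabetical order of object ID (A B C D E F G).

Answer: 0 1 0 0 0 0 1

Derivation:
Roots: B G
Mark B: refs=null G, marked=B
Mark G: refs=null, marked=B G
Unmarked (collected): A C D E F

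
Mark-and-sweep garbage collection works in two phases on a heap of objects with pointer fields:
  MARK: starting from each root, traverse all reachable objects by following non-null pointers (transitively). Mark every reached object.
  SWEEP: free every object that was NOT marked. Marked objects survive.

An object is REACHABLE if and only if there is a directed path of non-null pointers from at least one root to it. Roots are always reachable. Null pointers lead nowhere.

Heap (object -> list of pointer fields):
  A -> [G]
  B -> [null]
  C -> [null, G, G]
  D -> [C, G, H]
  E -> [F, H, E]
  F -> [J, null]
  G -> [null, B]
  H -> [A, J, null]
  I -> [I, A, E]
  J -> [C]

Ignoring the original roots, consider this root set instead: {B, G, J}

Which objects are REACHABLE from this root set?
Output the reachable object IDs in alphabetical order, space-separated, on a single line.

Roots: B G J
Mark B: refs=null, marked=B
Mark G: refs=null B, marked=B G
Mark J: refs=C, marked=B G J
Mark C: refs=null G G, marked=B C G J
Unmarked (collected): A D E F H I

Answer: B C G J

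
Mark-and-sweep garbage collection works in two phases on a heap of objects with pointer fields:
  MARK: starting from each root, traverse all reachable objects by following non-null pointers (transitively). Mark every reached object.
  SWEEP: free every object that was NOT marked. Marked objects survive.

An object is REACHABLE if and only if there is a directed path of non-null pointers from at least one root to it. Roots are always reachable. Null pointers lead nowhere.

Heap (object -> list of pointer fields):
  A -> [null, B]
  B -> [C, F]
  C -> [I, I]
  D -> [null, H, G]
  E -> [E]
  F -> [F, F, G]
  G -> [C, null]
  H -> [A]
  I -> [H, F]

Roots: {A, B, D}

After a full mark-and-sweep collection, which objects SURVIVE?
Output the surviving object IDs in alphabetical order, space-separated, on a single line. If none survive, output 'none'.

Answer: A B C D F G H I

Derivation:
Roots: A B D
Mark A: refs=null B, marked=A
Mark B: refs=C F, marked=A B
Mark D: refs=null H G, marked=A B D
Mark C: refs=I I, marked=A B C D
Mark F: refs=F F G, marked=A B C D F
Mark H: refs=A, marked=A B C D F H
Mark G: refs=C null, marked=A B C D F G H
Mark I: refs=H F, marked=A B C D F G H I
Unmarked (collected): E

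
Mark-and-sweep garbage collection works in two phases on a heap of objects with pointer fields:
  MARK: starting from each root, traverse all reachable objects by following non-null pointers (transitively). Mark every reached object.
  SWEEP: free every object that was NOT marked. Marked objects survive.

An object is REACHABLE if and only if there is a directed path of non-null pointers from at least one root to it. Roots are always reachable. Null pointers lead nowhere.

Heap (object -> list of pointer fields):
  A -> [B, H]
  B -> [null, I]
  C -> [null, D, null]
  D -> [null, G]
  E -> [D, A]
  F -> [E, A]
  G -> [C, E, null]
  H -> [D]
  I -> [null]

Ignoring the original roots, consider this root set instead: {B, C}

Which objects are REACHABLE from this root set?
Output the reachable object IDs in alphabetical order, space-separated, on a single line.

Answer: A B C D E G H I

Derivation:
Roots: B C
Mark B: refs=null I, marked=B
Mark C: refs=null D null, marked=B C
Mark I: refs=null, marked=B C I
Mark D: refs=null G, marked=B C D I
Mark G: refs=C E null, marked=B C D G I
Mark E: refs=D A, marked=B C D E G I
Mark A: refs=B H, marked=A B C D E G I
Mark H: refs=D, marked=A B C D E G H I
Unmarked (collected): F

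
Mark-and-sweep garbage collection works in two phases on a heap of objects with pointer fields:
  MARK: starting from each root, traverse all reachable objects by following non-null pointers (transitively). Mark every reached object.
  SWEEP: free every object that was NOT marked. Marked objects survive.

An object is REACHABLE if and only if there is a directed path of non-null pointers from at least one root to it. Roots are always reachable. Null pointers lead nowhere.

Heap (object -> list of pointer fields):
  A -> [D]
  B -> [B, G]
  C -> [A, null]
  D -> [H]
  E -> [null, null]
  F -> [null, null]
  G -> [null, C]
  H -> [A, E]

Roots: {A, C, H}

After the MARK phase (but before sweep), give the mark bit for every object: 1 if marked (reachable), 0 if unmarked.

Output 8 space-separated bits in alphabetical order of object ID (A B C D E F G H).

Answer: 1 0 1 1 1 0 0 1

Derivation:
Roots: A C H
Mark A: refs=D, marked=A
Mark C: refs=A null, marked=A C
Mark H: refs=A E, marked=A C H
Mark D: refs=H, marked=A C D H
Mark E: refs=null null, marked=A C D E H
Unmarked (collected): B F G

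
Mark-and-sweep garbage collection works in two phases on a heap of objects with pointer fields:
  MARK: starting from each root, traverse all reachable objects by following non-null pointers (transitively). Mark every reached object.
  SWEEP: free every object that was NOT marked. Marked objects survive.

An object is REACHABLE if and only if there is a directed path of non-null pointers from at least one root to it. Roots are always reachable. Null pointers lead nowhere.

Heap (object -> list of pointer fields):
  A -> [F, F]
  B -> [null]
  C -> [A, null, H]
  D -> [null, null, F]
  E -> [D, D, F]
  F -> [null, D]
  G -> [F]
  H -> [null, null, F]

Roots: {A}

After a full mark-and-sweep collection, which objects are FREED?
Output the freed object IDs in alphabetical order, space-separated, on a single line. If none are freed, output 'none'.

Answer: B C E G H

Derivation:
Roots: A
Mark A: refs=F F, marked=A
Mark F: refs=null D, marked=A F
Mark D: refs=null null F, marked=A D F
Unmarked (collected): B C E G H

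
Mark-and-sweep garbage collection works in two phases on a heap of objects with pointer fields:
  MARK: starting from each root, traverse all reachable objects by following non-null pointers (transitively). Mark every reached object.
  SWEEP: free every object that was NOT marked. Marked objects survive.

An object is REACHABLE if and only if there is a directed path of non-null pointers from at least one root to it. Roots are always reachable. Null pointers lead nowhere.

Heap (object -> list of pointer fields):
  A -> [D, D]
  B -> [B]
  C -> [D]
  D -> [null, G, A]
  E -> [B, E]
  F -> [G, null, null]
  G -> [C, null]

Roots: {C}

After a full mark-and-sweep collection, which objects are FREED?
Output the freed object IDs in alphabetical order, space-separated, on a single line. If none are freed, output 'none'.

Answer: B E F

Derivation:
Roots: C
Mark C: refs=D, marked=C
Mark D: refs=null G A, marked=C D
Mark G: refs=C null, marked=C D G
Mark A: refs=D D, marked=A C D G
Unmarked (collected): B E F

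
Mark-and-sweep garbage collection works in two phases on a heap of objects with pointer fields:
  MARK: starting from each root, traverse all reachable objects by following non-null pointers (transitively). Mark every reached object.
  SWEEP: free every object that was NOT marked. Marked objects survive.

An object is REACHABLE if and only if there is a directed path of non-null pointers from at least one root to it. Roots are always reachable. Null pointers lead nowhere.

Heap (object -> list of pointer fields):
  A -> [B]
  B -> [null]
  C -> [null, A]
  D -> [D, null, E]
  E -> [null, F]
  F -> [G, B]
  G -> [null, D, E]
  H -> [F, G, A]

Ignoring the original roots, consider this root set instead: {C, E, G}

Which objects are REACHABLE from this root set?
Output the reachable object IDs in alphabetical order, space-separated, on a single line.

Answer: A B C D E F G

Derivation:
Roots: C E G
Mark C: refs=null A, marked=C
Mark E: refs=null F, marked=C E
Mark G: refs=null D E, marked=C E G
Mark A: refs=B, marked=A C E G
Mark F: refs=G B, marked=A C E F G
Mark D: refs=D null E, marked=A C D E F G
Mark B: refs=null, marked=A B C D E F G
Unmarked (collected): H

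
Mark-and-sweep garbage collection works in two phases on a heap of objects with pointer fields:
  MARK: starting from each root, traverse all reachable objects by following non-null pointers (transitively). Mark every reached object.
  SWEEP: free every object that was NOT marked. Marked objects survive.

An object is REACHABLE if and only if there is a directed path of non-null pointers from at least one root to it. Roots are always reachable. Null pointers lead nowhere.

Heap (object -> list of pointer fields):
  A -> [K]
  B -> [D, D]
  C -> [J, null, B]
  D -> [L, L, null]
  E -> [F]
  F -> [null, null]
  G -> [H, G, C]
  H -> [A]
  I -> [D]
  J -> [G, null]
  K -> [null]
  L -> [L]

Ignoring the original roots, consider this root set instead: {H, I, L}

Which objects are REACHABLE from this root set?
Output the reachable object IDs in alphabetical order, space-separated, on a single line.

Answer: A D H I K L

Derivation:
Roots: H I L
Mark H: refs=A, marked=H
Mark I: refs=D, marked=H I
Mark L: refs=L, marked=H I L
Mark A: refs=K, marked=A H I L
Mark D: refs=L L null, marked=A D H I L
Mark K: refs=null, marked=A D H I K L
Unmarked (collected): B C E F G J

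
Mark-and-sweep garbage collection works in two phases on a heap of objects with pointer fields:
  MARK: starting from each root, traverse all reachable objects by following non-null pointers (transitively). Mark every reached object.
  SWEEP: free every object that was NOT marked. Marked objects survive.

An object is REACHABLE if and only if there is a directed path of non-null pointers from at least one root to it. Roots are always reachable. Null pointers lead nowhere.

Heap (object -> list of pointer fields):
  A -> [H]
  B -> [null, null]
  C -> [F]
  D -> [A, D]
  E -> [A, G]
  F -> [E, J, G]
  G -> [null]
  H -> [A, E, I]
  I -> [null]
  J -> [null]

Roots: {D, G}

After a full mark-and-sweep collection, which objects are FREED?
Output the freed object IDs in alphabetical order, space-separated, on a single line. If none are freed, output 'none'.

Roots: D G
Mark D: refs=A D, marked=D
Mark G: refs=null, marked=D G
Mark A: refs=H, marked=A D G
Mark H: refs=A E I, marked=A D G H
Mark E: refs=A G, marked=A D E G H
Mark I: refs=null, marked=A D E G H I
Unmarked (collected): B C F J

Answer: B C F J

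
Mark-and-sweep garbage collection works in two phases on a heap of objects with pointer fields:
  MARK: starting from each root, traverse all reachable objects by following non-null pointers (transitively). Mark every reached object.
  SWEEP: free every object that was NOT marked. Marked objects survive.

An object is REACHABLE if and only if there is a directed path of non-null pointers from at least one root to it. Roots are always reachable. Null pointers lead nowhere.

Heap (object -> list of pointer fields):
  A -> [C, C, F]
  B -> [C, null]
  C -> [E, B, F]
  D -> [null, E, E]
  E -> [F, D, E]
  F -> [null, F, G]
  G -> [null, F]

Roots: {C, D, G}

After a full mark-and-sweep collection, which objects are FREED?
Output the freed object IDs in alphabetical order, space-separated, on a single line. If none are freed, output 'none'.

Answer: A

Derivation:
Roots: C D G
Mark C: refs=E B F, marked=C
Mark D: refs=null E E, marked=C D
Mark G: refs=null F, marked=C D G
Mark E: refs=F D E, marked=C D E G
Mark B: refs=C null, marked=B C D E G
Mark F: refs=null F G, marked=B C D E F G
Unmarked (collected): A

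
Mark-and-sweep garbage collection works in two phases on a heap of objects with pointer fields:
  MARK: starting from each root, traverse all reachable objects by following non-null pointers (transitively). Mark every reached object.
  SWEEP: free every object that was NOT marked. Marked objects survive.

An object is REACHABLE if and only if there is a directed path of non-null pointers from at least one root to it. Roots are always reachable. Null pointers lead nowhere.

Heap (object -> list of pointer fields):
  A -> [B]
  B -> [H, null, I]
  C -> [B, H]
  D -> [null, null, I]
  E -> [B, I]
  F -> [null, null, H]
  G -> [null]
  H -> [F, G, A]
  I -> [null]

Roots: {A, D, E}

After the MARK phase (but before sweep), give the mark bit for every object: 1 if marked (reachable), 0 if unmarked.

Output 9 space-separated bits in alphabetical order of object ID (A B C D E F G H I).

Answer: 1 1 0 1 1 1 1 1 1

Derivation:
Roots: A D E
Mark A: refs=B, marked=A
Mark D: refs=null null I, marked=A D
Mark E: refs=B I, marked=A D E
Mark B: refs=H null I, marked=A B D E
Mark I: refs=null, marked=A B D E I
Mark H: refs=F G A, marked=A B D E H I
Mark F: refs=null null H, marked=A B D E F H I
Mark G: refs=null, marked=A B D E F G H I
Unmarked (collected): C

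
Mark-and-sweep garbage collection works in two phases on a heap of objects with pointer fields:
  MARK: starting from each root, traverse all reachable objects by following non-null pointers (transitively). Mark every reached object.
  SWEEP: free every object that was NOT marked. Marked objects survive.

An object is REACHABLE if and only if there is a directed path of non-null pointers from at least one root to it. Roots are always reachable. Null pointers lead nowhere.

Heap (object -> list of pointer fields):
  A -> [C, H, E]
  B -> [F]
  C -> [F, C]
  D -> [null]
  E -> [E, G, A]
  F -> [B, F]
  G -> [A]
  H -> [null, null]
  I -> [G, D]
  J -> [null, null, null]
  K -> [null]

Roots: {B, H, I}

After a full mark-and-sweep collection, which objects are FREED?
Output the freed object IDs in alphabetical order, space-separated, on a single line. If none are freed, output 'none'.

Roots: B H I
Mark B: refs=F, marked=B
Mark H: refs=null null, marked=B H
Mark I: refs=G D, marked=B H I
Mark F: refs=B F, marked=B F H I
Mark G: refs=A, marked=B F G H I
Mark D: refs=null, marked=B D F G H I
Mark A: refs=C H E, marked=A B D F G H I
Mark C: refs=F C, marked=A B C D F G H I
Mark E: refs=E G A, marked=A B C D E F G H I
Unmarked (collected): J K

Answer: J K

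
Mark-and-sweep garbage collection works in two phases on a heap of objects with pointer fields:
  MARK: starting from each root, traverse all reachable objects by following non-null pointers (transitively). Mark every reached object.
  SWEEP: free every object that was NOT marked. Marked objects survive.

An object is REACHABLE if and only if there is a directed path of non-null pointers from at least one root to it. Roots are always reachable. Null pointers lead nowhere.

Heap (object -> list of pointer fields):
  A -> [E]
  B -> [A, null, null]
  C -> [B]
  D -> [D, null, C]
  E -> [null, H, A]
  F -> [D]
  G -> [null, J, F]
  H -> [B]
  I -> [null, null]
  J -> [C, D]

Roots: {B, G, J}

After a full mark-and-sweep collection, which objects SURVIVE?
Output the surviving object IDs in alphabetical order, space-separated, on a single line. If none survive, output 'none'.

Answer: A B C D E F G H J

Derivation:
Roots: B G J
Mark B: refs=A null null, marked=B
Mark G: refs=null J F, marked=B G
Mark J: refs=C D, marked=B G J
Mark A: refs=E, marked=A B G J
Mark F: refs=D, marked=A B F G J
Mark C: refs=B, marked=A B C F G J
Mark D: refs=D null C, marked=A B C D F G J
Mark E: refs=null H A, marked=A B C D E F G J
Mark H: refs=B, marked=A B C D E F G H J
Unmarked (collected): I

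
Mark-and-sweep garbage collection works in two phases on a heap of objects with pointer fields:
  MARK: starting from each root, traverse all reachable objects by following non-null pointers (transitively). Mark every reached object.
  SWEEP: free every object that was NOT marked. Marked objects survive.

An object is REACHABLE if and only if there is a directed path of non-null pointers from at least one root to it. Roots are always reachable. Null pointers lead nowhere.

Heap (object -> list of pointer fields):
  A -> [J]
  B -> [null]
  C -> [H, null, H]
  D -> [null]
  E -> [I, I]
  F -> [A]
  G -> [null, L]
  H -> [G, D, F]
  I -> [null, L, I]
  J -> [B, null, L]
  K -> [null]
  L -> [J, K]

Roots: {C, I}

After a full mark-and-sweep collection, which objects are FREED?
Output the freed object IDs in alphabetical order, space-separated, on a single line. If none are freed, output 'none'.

Answer: E

Derivation:
Roots: C I
Mark C: refs=H null H, marked=C
Mark I: refs=null L I, marked=C I
Mark H: refs=G D F, marked=C H I
Mark L: refs=J K, marked=C H I L
Mark G: refs=null L, marked=C G H I L
Mark D: refs=null, marked=C D G H I L
Mark F: refs=A, marked=C D F G H I L
Mark J: refs=B null L, marked=C D F G H I J L
Mark K: refs=null, marked=C D F G H I J K L
Mark A: refs=J, marked=A C D F G H I J K L
Mark B: refs=null, marked=A B C D F G H I J K L
Unmarked (collected): E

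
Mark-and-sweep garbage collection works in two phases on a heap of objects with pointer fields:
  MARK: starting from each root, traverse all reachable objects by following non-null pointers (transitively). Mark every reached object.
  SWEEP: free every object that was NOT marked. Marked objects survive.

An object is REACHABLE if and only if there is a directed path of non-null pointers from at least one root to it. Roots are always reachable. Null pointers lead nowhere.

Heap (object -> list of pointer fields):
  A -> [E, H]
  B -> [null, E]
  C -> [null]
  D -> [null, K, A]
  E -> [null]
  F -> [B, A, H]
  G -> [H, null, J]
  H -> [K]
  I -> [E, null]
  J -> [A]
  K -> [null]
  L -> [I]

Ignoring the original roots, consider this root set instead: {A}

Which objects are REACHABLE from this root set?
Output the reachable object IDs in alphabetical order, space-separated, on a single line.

Answer: A E H K

Derivation:
Roots: A
Mark A: refs=E H, marked=A
Mark E: refs=null, marked=A E
Mark H: refs=K, marked=A E H
Mark K: refs=null, marked=A E H K
Unmarked (collected): B C D F G I J L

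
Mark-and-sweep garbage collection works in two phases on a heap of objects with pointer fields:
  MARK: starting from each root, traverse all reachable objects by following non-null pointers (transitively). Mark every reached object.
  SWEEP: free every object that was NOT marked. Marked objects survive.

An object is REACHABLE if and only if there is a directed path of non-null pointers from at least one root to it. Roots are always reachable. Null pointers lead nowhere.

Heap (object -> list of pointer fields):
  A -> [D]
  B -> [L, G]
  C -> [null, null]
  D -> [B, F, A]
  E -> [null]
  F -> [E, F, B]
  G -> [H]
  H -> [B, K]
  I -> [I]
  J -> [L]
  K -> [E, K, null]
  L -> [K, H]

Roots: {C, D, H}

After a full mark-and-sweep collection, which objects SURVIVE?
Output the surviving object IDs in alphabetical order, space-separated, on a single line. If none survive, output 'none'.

Answer: A B C D E F G H K L

Derivation:
Roots: C D H
Mark C: refs=null null, marked=C
Mark D: refs=B F A, marked=C D
Mark H: refs=B K, marked=C D H
Mark B: refs=L G, marked=B C D H
Mark F: refs=E F B, marked=B C D F H
Mark A: refs=D, marked=A B C D F H
Mark K: refs=E K null, marked=A B C D F H K
Mark L: refs=K H, marked=A B C D F H K L
Mark G: refs=H, marked=A B C D F G H K L
Mark E: refs=null, marked=A B C D E F G H K L
Unmarked (collected): I J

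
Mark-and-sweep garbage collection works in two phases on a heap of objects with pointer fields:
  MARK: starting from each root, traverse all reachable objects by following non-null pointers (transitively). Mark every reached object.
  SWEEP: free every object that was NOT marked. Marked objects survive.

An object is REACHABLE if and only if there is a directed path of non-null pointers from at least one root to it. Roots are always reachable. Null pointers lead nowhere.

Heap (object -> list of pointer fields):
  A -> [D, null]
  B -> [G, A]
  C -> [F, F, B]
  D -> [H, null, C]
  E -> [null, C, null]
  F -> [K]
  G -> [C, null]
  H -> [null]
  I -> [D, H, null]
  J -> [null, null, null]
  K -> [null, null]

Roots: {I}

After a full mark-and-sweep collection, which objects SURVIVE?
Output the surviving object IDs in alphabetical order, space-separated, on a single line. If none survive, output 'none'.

Roots: I
Mark I: refs=D H null, marked=I
Mark D: refs=H null C, marked=D I
Mark H: refs=null, marked=D H I
Mark C: refs=F F B, marked=C D H I
Mark F: refs=K, marked=C D F H I
Mark B: refs=G A, marked=B C D F H I
Mark K: refs=null null, marked=B C D F H I K
Mark G: refs=C null, marked=B C D F G H I K
Mark A: refs=D null, marked=A B C D F G H I K
Unmarked (collected): E J

Answer: A B C D F G H I K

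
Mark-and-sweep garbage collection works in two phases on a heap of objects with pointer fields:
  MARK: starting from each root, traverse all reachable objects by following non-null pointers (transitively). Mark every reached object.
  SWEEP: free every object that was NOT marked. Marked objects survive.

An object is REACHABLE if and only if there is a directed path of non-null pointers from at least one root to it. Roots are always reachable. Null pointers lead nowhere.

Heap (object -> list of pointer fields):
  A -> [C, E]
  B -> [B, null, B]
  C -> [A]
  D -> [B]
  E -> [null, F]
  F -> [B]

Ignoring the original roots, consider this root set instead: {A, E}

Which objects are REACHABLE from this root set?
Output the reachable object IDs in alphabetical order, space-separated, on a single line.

Roots: A E
Mark A: refs=C E, marked=A
Mark E: refs=null F, marked=A E
Mark C: refs=A, marked=A C E
Mark F: refs=B, marked=A C E F
Mark B: refs=B null B, marked=A B C E F
Unmarked (collected): D

Answer: A B C E F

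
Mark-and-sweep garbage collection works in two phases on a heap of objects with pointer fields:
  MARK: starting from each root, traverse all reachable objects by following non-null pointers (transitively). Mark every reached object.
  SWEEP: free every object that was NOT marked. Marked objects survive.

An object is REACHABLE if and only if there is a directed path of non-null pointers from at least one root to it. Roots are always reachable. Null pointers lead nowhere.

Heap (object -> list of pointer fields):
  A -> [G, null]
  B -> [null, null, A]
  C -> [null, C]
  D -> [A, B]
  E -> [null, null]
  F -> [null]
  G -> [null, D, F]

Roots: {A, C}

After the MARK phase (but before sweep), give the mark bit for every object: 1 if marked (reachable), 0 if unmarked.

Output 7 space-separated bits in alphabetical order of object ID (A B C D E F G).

Answer: 1 1 1 1 0 1 1

Derivation:
Roots: A C
Mark A: refs=G null, marked=A
Mark C: refs=null C, marked=A C
Mark G: refs=null D F, marked=A C G
Mark D: refs=A B, marked=A C D G
Mark F: refs=null, marked=A C D F G
Mark B: refs=null null A, marked=A B C D F G
Unmarked (collected): E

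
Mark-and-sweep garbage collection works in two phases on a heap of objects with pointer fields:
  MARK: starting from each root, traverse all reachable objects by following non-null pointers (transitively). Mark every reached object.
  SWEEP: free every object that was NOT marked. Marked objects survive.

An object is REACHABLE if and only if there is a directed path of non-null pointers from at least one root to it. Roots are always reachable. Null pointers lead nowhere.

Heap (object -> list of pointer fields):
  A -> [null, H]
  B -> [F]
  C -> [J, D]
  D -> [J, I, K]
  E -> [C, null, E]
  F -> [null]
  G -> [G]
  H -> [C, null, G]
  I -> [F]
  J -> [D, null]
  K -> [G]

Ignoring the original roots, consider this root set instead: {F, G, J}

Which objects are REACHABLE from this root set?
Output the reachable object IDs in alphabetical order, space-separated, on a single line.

Answer: D F G I J K

Derivation:
Roots: F G J
Mark F: refs=null, marked=F
Mark G: refs=G, marked=F G
Mark J: refs=D null, marked=F G J
Mark D: refs=J I K, marked=D F G J
Mark I: refs=F, marked=D F G I J
Mark K: refs=G, marked=D F G I J K
Unmarked (collected): A B C E H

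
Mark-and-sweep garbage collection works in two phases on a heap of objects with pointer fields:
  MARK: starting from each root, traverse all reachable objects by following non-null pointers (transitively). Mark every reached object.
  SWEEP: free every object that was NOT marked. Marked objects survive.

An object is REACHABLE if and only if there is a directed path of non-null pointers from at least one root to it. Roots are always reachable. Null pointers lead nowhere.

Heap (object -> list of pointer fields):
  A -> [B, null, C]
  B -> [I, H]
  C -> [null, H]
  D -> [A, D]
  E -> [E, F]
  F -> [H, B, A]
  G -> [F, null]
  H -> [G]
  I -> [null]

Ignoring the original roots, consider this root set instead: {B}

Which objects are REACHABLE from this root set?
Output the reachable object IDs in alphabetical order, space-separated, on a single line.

Roots: B
Mark B: refs=I H, marked=B
Mark I: refs=null, marked=B I
Mark H: refs=G, marked=B H I
Mark G: refs=F null, marked=B G H I
Mark F: refs=H B A, marked=B F G H I
Mark A: refs=B null C, marked=A B F G H I
Mark C: refs=null H, marked=A B C F G H I
Unmarked (collected): D E

Answer: A B C F G H I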